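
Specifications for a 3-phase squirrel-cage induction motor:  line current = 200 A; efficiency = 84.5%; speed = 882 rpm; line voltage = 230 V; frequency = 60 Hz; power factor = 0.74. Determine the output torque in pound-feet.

398 lb·ft

P_in = √3·V·I·cosφ = 1.732 × 230 × 200 × 0.74 = 58957 W
P_out = η·P_in = 0.845 × 58957 = 49819 W
n = 882 rpm
ω = 2π×882/60 = 92.36 rad/s
τ = P_out/ω = 49819/92.36 = 539.4 N·m
In lb·ft: 539.4/1.356 = 398 lb·ft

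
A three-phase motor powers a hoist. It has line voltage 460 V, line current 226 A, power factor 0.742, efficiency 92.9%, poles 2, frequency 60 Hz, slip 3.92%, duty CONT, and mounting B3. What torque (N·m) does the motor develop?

P_in = √3·V·I·cosφ = 1.732 × 460 × 226 × 0.742 = 133604 W
P_out = η·P_in = 0.929 × 133604 = 124118 W
n_s = 120×60/2 = 3600 rpm; n = 3600×(1−0.0392) = 3459 rpm
ω = 2π×3459/60 = 362.2 rad/s
τ = P_out/ω = 124118/362.2 = 343 N·m

343 N·m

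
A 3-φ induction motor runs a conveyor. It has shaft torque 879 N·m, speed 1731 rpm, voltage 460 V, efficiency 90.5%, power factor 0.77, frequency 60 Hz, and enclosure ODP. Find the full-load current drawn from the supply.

287 A

ω = 2π×1731/60 = 181.3 rad/s; P_out = τω = 879 × 181.3 = 159363 W
P_in = P_out / η = 159363 / 0.905 = 176092 W
I_L = P_in / (√3·V_L·cosφ) = 176092 / (1.732 × 460 × 0.77) = 287 A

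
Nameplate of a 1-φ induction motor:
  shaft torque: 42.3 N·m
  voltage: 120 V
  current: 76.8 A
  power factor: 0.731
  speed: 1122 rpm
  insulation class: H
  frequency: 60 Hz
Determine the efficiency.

73.8 %

ω = 2π × 1122/60 = 117.5 rad/s; P_out = τω = 42.3 × 117.5 = 4970 W
P_in = V·I·cosφ = 120 × 76.8 × 0.731 = 6737 W
η = P_out / P_in = 4970 / 6737 = 0.738 = 73.8%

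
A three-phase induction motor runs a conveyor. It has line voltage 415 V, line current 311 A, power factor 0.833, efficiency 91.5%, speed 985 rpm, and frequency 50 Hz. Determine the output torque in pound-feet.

P_in = √3·V·I·cosφ = 1.732 × 415 × 311 × 0.833 = 186209 W
P_out = η·P_in = 0.915 × 186209 = 170381 W
n = 985 rpm
ω = 2π×985/60 = 103.1 rad/s
τ = P_out/ω = 170381/103.1 = 1653 N·m
In lb·ft: 1653/1.356 = 1220 lb·ft

1220 lb·ft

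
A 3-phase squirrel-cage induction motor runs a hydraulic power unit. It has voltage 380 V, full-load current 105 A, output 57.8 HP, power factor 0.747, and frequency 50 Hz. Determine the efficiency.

P_out = 57.8 × 746 = 43119 W
P_in = √3·V_L·I_L·cosφ = 1.732 × 380 × 105 × 0.747 = 51623 W
η = P_out / P_in = 43119 / 51623 = 0.835 = 83.5%

83.5 %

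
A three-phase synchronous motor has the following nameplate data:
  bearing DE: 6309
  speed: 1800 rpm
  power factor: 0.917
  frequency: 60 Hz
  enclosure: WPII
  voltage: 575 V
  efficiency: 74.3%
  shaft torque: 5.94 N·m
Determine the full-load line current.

ω = 2π×1800/60 = 188.5 rad/s; P_out = τω = 5.94 × 188.5 = 1120 W
P_in = P_out / η = 1120 / 0.743 = 1507 W
I_L = P_in / (√3·V_L·cosφ) = 1507 / (1.732 × 575 × 0.917) = 1.65 A

1.65 A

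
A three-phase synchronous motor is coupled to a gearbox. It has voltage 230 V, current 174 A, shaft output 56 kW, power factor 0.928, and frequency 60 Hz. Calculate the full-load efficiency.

P_out = 56 kW = 56000 W
P_in = √3·V_L·I_L·cosφ = 1.732 × 230 × 174 × 0.928 = 64324 W
η = P_out / P_in = 56000 / 64324 = 0.871 = 87.1%

87.1 %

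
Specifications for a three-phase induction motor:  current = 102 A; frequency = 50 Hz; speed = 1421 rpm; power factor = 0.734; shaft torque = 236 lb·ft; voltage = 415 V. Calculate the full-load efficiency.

88.5 %

τ = 236 lb·ft × 1.356 = 320 N·m
ω = 2π × 1421/60 = 148.8 rad/s; P_out = τω = 320 × 148.8 = 47616 W
P_in = √3·V_L·I_L·cosφ = 1.732 × 415 × 102 × 0.734 = 53814 W
η = P_out / P_in = 47616 / 53814 = 0.885 = 88.5%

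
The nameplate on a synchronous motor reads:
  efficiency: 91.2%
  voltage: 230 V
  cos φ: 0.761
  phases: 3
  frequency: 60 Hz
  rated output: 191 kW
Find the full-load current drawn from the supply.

691 A

P_out = 191 kW = 191000 W
P_in = P_out / η = 191000 / 0.912 = 209430 W
I_L = P_in / (√3·V_L·cosφ) = 209430 / (1.732 × 230 × 0.761) = 691 A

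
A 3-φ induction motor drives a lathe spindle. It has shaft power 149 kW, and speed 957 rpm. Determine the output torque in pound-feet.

ω = 2π × 957/60 = 100.2 rad/s
τ = P/ω = 149000/100.2 = 1487 N·m
In lb·ft: 1487/1.356 = 1100 lb·ft

1100 lb·ft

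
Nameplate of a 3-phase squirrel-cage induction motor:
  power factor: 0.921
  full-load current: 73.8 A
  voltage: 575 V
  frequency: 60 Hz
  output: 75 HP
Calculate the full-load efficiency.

82.7 %

P_out = 75 × 746 = 55950 W
P_in = √3·V_L·I_L·cosφ = 1.732 × 575 × 73.8 × 0.921 = 67691 W
η = P_out / P_in = 55950 / 67691 = 0.827 = 82.7%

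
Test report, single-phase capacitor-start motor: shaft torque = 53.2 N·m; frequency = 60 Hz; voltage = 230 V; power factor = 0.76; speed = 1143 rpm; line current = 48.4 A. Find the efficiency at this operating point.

75.3 %

ω = 2π × 1143/60 = 119.7 rad/s; P_out = τω = 53.2 × 119.7 = 6368 W
P_in = V·I·cosφ = 230 × 48.4 × 0.76 = 8460 W
η = P_out / P_in = 6368 / 8460 = 0.753 = 75.3%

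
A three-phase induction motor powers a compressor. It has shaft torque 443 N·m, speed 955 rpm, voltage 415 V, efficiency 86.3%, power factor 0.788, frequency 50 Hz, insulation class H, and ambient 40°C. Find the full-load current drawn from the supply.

90.6 A

ω = 2π×955/60 = 100 rad/s; P_out = τω = 443 × 100 = 44300 W
P_in = P_out / η = 44300 / 0.863 = 51333 W
I_L = P_in / (√3·V_L·cosφ) = 51333 / (1.732 × 415 × 0.788) = 90.6 A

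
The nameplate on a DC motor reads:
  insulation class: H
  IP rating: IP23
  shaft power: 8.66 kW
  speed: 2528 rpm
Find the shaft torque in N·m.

ω = 2π × 2528/60 = 264.7 rad/s
τ = P/ω = 8660/264.7 = 32.7 N·m

32.7 N·m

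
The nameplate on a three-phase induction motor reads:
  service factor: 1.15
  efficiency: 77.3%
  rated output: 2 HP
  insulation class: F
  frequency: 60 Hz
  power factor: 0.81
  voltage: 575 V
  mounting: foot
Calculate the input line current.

P_out = 2 × 746 = 1492 W
P_in = P_out / η = 1492 / 0.773 = 1930 W
I_L = P_in / (√3·V_L·cosφ) = 1930 / (1.732 × 575 × 0.81) = 2.39 A

2.39 A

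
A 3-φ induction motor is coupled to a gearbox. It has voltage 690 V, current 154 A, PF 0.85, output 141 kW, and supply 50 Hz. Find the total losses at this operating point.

15.4 kW

P_in = √3·V·I·cosφ = 1.732×690×154×0.85 = 156436 W
P_out = 141000 W
Losses = P_in − P_out = 156436 − 141000 = 15436 W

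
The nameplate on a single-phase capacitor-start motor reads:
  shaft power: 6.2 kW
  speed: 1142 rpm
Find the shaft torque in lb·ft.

ω = 2π × 1142/60 = 119.6 rad/s
τ = P/ω = 6200/119.6 = 51.84 N·m
In lb·ft: 51.84/1.356 = 38.2 lb·ft

38.2 lb·ft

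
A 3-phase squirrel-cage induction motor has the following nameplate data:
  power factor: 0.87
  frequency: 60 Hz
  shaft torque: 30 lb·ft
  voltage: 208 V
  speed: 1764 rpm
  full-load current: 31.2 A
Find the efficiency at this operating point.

τ = 30 lb·ft × 1.356 = 40.68 N·m
ω = 2π × 1764/60 = 184.7 rad/s; P_out = τω = 40.68 × 184.7 = 7514 W
P_in = √3·V_L·I_L·cosφ = 1.732 × 208 × 31.2 × 0.87 = 9779 W
η = P_out / P_in = 7514 / 9779 = 0.768 = 76.8%

76.8 %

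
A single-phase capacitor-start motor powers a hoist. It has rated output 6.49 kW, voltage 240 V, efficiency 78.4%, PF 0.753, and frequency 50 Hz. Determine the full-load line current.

P_out = 6.49 kW = 6490 W
P_in = P_out / η = 6490 / 0.784 = 8278 W
I = P_in / (V·cosφ) = 8278 / (240 × 0.753) = 45.8 A

45.8 A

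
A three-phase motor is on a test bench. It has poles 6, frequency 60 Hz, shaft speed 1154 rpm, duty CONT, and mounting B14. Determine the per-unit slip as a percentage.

n_s = 120f/p = 120×60/6 = 1200 rpm
s = (n_s − n)/n_s = (1200 − 1154)/1200 = 0.0383

3.83 %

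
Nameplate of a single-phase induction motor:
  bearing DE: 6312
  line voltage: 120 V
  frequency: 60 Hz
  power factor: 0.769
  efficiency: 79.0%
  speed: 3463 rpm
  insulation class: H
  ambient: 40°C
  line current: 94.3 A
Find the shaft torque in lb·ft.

14 lb·ft

P_in = V·I·cosφ = 120 × 94.3 × 0.769 = 8702 W
P_out = η·P_in = 0.79 × 8702 = 6875 W
n = 3463 rpm
ω = 2π×3463/60 = 362.6 rad/s
τ = P_out/ω = 6875/362.6 = 18.96 N·m
In lb·ft: 18.96/1.356 = 14 lb·ft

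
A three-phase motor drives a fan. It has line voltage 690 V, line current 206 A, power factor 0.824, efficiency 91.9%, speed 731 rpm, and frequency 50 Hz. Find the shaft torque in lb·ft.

P_in = √3·V·I·cosφ = 1.732 × 690 × 206 × 0.824 = 202858 W
P_out = η·P_in = 0.919 × 202858 = 186427 W
n = 731 rpm
ω = 2π×731/60 = 76.55 rad/s
τ = P_out/ω = 186427/76.55 = 2435 N·m
In lb·ft: 2435/1.356 = 1800 lb·ft

1800 lb·ft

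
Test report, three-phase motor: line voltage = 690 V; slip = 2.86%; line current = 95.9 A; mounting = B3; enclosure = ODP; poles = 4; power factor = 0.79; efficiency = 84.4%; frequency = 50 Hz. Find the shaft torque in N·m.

501 N·m

P_in = √3·V·I·cosφ = 1.732 × 690 × 95.9 × 0.79 = 90540 W
P_out = η·P_in = 0.844 × 90540 = 76416 W
n_s = 120×50/4 = 1500 rpm; n = 1500×(1−0.0286) = 1457 rpm
ω = 2π×1457/60 = 152.6 rad/s
τ = P_out/ω = 76416/152.6 = 501 N·m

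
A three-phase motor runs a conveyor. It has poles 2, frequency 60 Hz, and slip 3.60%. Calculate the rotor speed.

n_s = 120f/p = 120×60/2 = 3600 rpm
n = n_s(1 − s) = 3600 × (1 − 0.036) = 3470 rpm

3470 rpm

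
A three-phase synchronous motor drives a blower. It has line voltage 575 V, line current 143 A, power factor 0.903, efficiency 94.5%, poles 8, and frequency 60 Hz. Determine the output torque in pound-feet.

951 lb·ft

P_in = √3·V·I·cosφ = 1.732 × 575 × 143 × 0.903 = 128600 W
P_out = η·P_in = 0.945 × 128600 = 121527 W
n = n_s = 120×60/8 = 900 rpm (synchronous)
ω = 2π×900/60 = 94.25 rad/s
τ = P_out/ω = 121527/94.25 = 1289 N·m
In lb·ft: 1289/1.356 = 951 lb·ft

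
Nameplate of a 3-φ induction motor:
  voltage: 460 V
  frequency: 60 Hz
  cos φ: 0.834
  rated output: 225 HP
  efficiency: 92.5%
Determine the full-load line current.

P_out = 225 × 746 = 167850 W
P_in = P_out / η = 167850 / 0.925 = 181459 W
I_L = P_in / (√3·V_L·cosφ) = 181459 / (1.732 × 460 × 0.834) = 273 A

273 A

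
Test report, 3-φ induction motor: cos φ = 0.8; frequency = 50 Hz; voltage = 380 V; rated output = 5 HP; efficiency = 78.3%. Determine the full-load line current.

P_out = 5 × 746 = 3730 W
P_in = P_out / η = 3730 / 0.783 = 4764 W
I_L = P_in / (√3·V_L·cosφ) = 4764 / (1.732 × 380 × 0.8) = 9.05 A

9.05 A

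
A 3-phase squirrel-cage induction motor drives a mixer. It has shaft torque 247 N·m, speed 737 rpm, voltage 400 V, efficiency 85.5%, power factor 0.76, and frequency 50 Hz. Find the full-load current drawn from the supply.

ω = 2π×737/60 = 77.18 rad/s; P_out = τω = 247 × 77.18 = 19063 W
P_in = P_out / η = 19063 / 0.855 = 22296 W
I_L = P_in / (√3·V_L·cosφ) = 22296 / (1.732 × 400 × 0.76) = 42.3 A

42.3 A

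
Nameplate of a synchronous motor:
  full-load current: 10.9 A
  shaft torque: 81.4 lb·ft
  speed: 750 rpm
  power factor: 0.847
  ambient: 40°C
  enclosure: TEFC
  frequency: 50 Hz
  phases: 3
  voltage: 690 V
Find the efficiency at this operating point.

78.6 %

τ = 81.4 lb·ft × 1.356 = 110.4 N·m
ω = 2π × 750/60 = 78.54 rad/s; P_out = τω = 110.4 × 78.54 = 8671 W
P_in = √3·V_L·I_L·cosφ = 1.732 × 690 × 10.9 × 0.847 = 11033 W
η = P_out / P_in = 8671 / 11033 = 0.786 = 78.6%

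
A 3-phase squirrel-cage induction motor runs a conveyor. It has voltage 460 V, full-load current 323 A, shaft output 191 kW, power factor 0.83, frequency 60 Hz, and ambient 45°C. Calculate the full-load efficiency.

P_out = 191 kW = 191000 W
P_in = √3·V_L·I_L·cosφ = 1.732 × 460 × 323 × 0.83 = 213593 W
η = P_out / P_in = 191000 / 213593 = 0.894 = 89.4%

89.4 %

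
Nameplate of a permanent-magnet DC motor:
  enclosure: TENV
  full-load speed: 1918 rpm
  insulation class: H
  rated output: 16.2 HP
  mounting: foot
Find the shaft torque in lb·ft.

44.4 lb·ft

P_out = 16.2 × 746 = 12085 W
ω = 2π × 1918/60 = 200.9 rad/s
τ = P_out/ω = 12085/200.9 = 60.15 N·m
In lb·ft: 60.15/1.356 = 44.4 lb·ft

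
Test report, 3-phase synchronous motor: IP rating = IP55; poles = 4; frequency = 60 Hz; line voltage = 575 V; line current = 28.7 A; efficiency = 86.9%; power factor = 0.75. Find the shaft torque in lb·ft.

72.9 lb·ft

P_in = √3·V·I·cosφ = 1.732 × 575 × 28.7 × 0.75 = 21437 W
P_out = η·P_in = 0.869 × 21437 = 18629 W
n = n_s = 120×60/4 = 1800 rpm (synchronous)
ω = 2π×1800/60 = 188.5 rad/s
τ = P_out/ω = 18629/188.5 = 98.83 N·m
In lb·ft: 98.83/1.356 = 72.9 lb·ft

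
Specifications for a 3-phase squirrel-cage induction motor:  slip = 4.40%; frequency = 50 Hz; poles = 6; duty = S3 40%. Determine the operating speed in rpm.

956 rpm

n_s = 120f/p = 120×50/6 = 1000 rpm
n = n_s(1 − s) = 1000 × (1 − 0.044) = 956 rpm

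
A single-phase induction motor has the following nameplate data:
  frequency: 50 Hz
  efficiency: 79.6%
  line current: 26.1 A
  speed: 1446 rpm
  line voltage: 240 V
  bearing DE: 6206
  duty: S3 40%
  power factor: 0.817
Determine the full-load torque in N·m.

26.9 N·m

P_in = V·I·cosφ = 240 × 26.1 × 0.817 = 5118 W
P_out = η·P_in = 0.796 × 5118 = 4074 W
n = 1446 rpm
ω = 2π×1446/60 = 151.4 rad/s
τ = P_out/ω = 4074/151.4 = 26.9 N·m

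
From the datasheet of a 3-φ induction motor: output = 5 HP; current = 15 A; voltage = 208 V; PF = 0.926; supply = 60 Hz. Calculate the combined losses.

1270 W

P_in = √3·V·I·cosφ = 1.732×208×15×0.926 = 5004 W
P_out = 5×746 = 3730 W
Losses = P_in − P_out = 5004 − 3730 = 1274 W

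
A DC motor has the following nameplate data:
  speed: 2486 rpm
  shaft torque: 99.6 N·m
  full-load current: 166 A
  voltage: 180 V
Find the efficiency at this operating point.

86.8 %

ω = 2π × 2486/60 = 260.3 rad/s; P_out = τω = 99.6 × 260.3 = 25926 W
P_in = V·I = 180 × 166 = 29880 W
η = P_out / P_in = 25926 / 29880 = 0.868 = 86.8%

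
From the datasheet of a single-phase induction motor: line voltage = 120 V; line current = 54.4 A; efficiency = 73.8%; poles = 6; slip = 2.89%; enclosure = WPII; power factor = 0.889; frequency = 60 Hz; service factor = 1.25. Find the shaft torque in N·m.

P_in = V·I·cosφ = 120 × 54.4 × 0.889 = 5803 W
P_out = η·P_in = 0.738 × 5803 = 4283 W
n_s = 120×60/6 = 1200 rpm; n = 1200×(1−0.0289) = 1165 rpm
ω = 2π×1165/60 = 122 rad/s
τ = P_out/ω = 4283/122 = 35.1 N·m

35.1 N·m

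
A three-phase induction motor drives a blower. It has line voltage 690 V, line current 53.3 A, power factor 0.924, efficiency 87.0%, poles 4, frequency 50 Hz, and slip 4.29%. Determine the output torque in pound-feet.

P_in = √3·V·I·cosφ = 1.732 × 690 × 53.3 × 0.924 = 58857 W
P_out = η·P_in = 0.87 × 58857 = 51206 W
n_s = 120×50/4 = 1500 rpm; n = 1500×(1−0.0429) = 1436 rpm
ω = 2π×1436/60 = 150.4 rad/s
τ = P_out/ω = 51206/150.4 = 340.5 N·m
In lb·ft: 340.5/1.356 = 251 lb·ft

251 lb·ft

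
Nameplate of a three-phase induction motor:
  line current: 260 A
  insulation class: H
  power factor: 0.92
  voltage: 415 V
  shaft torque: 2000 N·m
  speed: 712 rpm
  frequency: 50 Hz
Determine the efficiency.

86.7 %

ω = 2π × 712/60 = 74.56 rad/s; P_out = τω = 2000 × 74.56 = 149120 W
P_in = √3·V_L·I_L·cosφ = 1.732 × 415 × 260 × 0.92 = 171932 W
η = P_out / P_in = 149120 / 171932 = 0.867 = 86.7%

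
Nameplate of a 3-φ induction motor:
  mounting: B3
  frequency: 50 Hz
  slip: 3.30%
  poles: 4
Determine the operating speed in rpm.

1450 rpm

n_s = 120f/p = 120×50/4 = 1500 rpm
n = n_s(1 − s) = 1500 × (1 − 0.033) = 1450 rpm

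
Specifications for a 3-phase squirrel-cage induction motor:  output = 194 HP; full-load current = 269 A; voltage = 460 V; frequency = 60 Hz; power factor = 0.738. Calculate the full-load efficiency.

91.5 %

P_out = 194 × 746 = 144724 W
P_in = √3·V_L·I_L·cosφ = 1.732 × 460 × 269 × 0.738 = 158166 W
η = P_out / P_in = 144724 / 158166 = 0.915 = 91.5%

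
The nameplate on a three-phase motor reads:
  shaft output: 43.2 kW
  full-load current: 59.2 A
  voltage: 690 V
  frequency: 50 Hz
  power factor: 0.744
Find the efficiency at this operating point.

P_out = 43.2 kW = 43200 W
P_in = √3·V_L·I_L·cosφ = 1.732 × 690 × 59.2 × 0.744 = 52637 W
η = P_out / P_in = 43200 / 52637 = 0.821 = 82.1%

82.1 %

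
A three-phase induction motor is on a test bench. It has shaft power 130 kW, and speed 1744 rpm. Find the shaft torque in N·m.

ω = 2π × 1744/60 = 182.6 rad/s
τ = P/ω = 130000/182.6 = 712 N·m

712 N·m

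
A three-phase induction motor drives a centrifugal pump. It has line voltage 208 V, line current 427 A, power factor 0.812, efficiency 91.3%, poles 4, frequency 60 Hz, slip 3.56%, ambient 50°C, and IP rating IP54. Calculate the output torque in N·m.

627 N·m

P_in = √3·V·I·cosφ = 1.732 × 208 × 427 × 0.812 = 124909 W
P_out = η·P_in = 0.913 × 124909 = 114042 W
n_s = 120×60/4 = 1800 rpm; n = 1800×(1−0.0356) = 1736 rpm
ω = 2π×1736/60 = 181.8 rad/s
τ = P_out/ω = 114042/181.8 = 627 N·m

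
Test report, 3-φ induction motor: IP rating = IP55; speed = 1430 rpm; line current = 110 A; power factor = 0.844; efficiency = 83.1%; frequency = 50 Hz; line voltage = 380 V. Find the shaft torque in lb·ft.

P_in = √3·V·I·cosφ = 1.732 × 380 × 110 × 0.844 = 61104 W
P_out = η·P_in = 0.831 × 61104 = 50777 W
n = 1430 rpm
ω = 2π×1430/60 = 149.7 rad/s
τ = P_out/ω = 50777/149.7 = 339.2 N·m
In lb·ft: 339.2/1.356 = 250 lb·ft

250 lb·ft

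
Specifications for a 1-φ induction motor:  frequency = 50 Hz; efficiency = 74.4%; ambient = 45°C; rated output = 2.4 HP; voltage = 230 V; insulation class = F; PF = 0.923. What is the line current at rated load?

11.3 A

P_out = 2.4 × 746 = 1790 W
P_in = P_out / η = 1790 / 0.744 = 2406 W
I = P_in / (V·cosφ) = 2406 / (230 × 0.923) = 11.3 A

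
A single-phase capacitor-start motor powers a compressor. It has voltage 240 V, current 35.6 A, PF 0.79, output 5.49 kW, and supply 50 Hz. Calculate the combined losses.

P_in = V·I·cosφ = 240×35.6×0.79 = 6750 W
P_out = 5490 W
Losses = P_in − P_out = 6750 − 5490 = 1260 W

1260 W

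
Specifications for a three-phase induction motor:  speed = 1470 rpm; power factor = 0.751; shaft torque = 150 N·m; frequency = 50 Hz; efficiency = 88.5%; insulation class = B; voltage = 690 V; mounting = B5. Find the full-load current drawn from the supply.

ω = 2π×1470/60 = 153.9 rad/s; P_out = τω = 150 × 153.9 = 23085 W
P_in = P_out / η = 23085 / 0.885 = 26085 W
I_L = P_in / (√3·V_L·cosφ) = 26085 / (1.732 × 690 × 0.751) = 29.1 A

29.1 A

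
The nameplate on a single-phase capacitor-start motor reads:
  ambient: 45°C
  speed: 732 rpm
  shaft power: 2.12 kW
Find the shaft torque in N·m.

ω = 2π × 732/60 = 76.65 rad/s
τ = P/ω = 2120/76.65 = 27.7 N·m

27.7 N·m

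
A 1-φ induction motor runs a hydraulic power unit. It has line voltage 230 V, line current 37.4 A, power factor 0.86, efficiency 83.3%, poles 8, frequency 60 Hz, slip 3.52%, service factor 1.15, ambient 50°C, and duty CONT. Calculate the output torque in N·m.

67.8 N·m

P_in = V·I·cosφ = 230 × 37.4 × 0.86 = 7398 W
P_out = η·P_in = 0.833 × 7398 = 6163 W
n_s = 120×60/8 = 900 rpm; n = 900×(1−0.0352) = 868 rpm
ω = 2π×868/60 = 90.9 rad/s
τ = P_out/ω = 6163/90.9 = 67.8 N·m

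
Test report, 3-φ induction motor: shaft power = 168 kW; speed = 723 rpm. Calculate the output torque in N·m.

ω = 2π × 723/60 = 75.71 rad/s
τ = P/ω = 168000/75.71 = 2220 N·m

2220 N·m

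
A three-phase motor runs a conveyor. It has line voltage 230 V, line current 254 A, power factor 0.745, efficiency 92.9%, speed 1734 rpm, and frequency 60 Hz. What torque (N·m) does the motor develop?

P_in = √3·V·I·cosφ = 1.732 × 230 × 254 × 0.745 = 75382 W
P_out = η·P_in = 0.929 × 75382 = 70030 W
n = 1734 rpm
ω = 2π×1734/60 = 181.6 rad/s
τ = P_out/ω = 70030/181.6 = 386 N·m

386 N·m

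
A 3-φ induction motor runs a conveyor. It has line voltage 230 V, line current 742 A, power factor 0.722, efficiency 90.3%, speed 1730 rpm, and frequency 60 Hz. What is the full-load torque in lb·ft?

P_in = √3·V·I·cosφ = 1.732 × 230 × 742 × 0.722 = 213411 W
P_out = η·P_in = 0.903 × 213411 = 192710 W
n = 1730 rpm
ω = 2π×1730/60 = 181.2 rad/s
τ = P_out/ω = 192710/181.2 = 1064 N·m
In lb·ft: 1064/1.356 = 785 lb·ft

785 lb·ft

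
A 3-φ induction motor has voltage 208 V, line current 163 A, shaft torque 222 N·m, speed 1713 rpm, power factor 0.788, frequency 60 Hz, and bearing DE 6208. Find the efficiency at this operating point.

86.1 %

ω = 2π × 1713/60 = 179.4 rad/s; P_out = τω = 222 × 179.4 = 39827 W
P_in = √3·V_L·I_L·cosφ = 1.732 × 208 × 163 × 0.788 = 46273 W
η = P_out / P_in = 39827 / 46273 = 0.861 = 86.1%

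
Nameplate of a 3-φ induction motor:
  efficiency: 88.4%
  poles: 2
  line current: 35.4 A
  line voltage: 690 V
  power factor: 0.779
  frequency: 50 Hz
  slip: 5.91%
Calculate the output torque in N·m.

P_in = √3·V·I·cosφ = 1.732 × 690 × 35.4 × 0.779 = 32956 W
P_out = η·P_in = 0.884 × 32956 = 29133 W
n_s = 120×50/2 = 3000 rpm; n = 3000×(1−0.0591) = 2823 rpm
ω = 2π×2823/60 = 295.6 rad/s
τ = P_out/ω = 29133/295.6 = 98.6 N·m

98.6 N·m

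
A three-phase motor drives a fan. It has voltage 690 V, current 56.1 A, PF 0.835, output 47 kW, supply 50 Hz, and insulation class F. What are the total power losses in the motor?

8980 W

P_in = √3·V·I·cosφ = 1.732×690×56.1×0.835 = 55982 W
P_out = 47000 W
Losses = P_in − P_out = 55982 − 47000 = 8982 W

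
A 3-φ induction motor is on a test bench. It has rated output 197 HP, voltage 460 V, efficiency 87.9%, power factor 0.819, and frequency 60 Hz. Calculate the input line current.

P_out = 197 × 746 = 146962 W
P_in = P_out / η = 146962 / 0.879 = 167192 W
I_L = P_in / (√3·V_L·cosφ) = 167192 / (1.732 × 460 × 0.819) = 256 A

256 A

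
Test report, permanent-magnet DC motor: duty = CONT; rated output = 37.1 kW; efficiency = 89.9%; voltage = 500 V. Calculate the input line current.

P_out = 37.1 kW = 37100 W
P_in = P_out / η = 37100 / 0.899 = 41268 W
I = P_in / V = 41268 / 500 = 82.5 A

82.5 A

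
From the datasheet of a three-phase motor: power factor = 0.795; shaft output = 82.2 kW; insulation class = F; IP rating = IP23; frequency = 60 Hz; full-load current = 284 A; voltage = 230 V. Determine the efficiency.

P_out = 82.2 kW = 82200 W
P_in = √3·V_L·I_L·cosφ = 1.732 × 230 × 284 × 0.795 = 89942 W
η = P_out / P_in = 82200 / 89942 = 0.914 = 91.4%

91.4 %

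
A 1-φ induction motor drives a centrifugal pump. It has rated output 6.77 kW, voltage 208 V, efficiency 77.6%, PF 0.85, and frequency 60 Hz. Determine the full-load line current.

P_out = 6.77 kW = 6770 W
P_in = P_out / η = 6770 / 0.776 = 8724 W
I = P_in / (V·cosφ) = 8724 / (208 × 0.85) = 49.3 A

49.3 A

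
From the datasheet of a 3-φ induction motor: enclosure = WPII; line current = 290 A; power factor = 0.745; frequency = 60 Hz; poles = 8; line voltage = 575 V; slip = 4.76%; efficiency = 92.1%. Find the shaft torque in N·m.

P_in = √3·V·I·cosφ = 1.732 × 575 × 290 × 0.745 = 215164 W
P_out = η·P_in = 0.921 × 215164 = 198166 W
n_s = 120×60/8 = 900 rpm; n = 900×(1−0.0476) = 857 rpm
ω = 2π×857/60 = 89.74 rad/s
τ = P_out/ω = 198166/89.74 = 2210 N·m

2210 N·m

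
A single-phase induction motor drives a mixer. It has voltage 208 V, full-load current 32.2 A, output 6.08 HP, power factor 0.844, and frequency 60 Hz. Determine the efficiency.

80.2 %

P_out = 6.08 × 746 = 4536 W
P_in = V·I·cosφ = 208 × 32.2 × 0.844 = 5653 W
η = P_out / P_in = 4536 / 5653 = 0.802 = 80.2%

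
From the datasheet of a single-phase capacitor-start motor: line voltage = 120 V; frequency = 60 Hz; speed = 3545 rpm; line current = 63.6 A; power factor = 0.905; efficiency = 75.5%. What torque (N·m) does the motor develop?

14 N·m

P_in = V·I·cosφ = 120 × 63.6 × 0.905 = 6907 W
P_out = η·P_in = 0.755 × 6907 = 5215 W
n = 3545 rpm
ω = 2π×3545/60 = 371.2 rad/s
τ = P_out/ω = 5215/371.2 = 14 N·m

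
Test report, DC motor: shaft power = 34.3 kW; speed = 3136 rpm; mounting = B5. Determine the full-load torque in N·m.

ω = 2π × 3136/60 = 328.4 rad/s
τ = P/ω = 34300/328.4 = 104 N·m

104 N·m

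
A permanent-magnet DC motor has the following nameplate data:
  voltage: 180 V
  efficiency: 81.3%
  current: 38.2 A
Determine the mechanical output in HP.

7.49 HP

P_in = V·I = 180 × 38.2 = 6876 W
P_out = η·P_in = 0.813 × 6876 = 5590 W
= 5590/746 = 7.49 HP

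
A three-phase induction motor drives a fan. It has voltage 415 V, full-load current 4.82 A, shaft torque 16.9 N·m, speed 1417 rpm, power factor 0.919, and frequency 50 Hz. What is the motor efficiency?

78.8 %

ω = 2π × 1417/60 = 148.4 rad/s; P_out = τω = 16.9 × 148.4 = 2508 W
P_in = √3·V_L·I_L·cosφ = 1.732 × 415 × 4.82 × 0.919 = 3184 W
η = P_out / P_in = 2508 / 3184 = 0.788 = 78.8%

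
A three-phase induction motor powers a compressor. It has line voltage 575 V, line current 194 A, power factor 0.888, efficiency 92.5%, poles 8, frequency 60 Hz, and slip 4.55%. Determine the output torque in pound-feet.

P_in = √3·V·I·cosφ = 1.732 × 575 × 194 × 0.888 = 171566 W
P_out = η·P_in = 0.925 × 171566 = 158699 W
n_s = 120×60/8 = 900 rpm; n = 900×(1−0.0455) = 859 rpm
ω = 2π×859/60 = 89.95 rad/s
τ = P_out/ω = 158699/89.95 = 1764 N·m
In lb·ft: 1764/1.356 = 1300 lb·ft

1300 lb·ft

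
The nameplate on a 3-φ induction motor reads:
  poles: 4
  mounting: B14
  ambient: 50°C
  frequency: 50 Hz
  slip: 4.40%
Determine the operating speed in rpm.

1434 rpm

n_s = 120f/p = 120×50/4 = 1500 rpm
n = n_s(1 − s) = 1500 × (1 − 0.044) = 1434 rpm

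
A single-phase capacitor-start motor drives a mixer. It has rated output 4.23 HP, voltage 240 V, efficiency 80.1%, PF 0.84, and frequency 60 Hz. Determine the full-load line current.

19.5 A

P_out = 4.23 × 746 = 3156 W
P_in = P_out / η = 3156 / 0.801 = 3940 W
I = P_in / (V·cosφ) = 3940 / (240 × 0.84) = 19.5 A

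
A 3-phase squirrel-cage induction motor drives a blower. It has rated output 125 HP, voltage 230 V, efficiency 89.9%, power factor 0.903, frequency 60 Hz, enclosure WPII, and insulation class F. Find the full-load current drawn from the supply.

P_out = 125 × 746 = 93250 W
P_in = P_out / η = 93250 / 0.899 = 103726 W
I_L = P_in / (√3·V_L·cosφ) = 103726 / (1.732 × 230 × 0.903) = 288 A

288 A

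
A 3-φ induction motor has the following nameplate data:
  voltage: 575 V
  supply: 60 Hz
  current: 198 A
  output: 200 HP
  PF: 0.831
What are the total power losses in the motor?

14.7 kW

P_in = √3·V·I·cosφ = 1.732×575×198×0.831 = 163863 W
P_out = 200×746 = 149200 W
Losses = P_in − P_out = 163863 − 149200 = 14663 W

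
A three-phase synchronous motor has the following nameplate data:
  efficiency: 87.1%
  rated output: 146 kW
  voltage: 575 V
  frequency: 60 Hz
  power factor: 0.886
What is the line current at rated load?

190 A

P_out = 146 kW = 146000 W
P_in = P_out / η = 146000 / 0.871 = 167623 W
I_L = P_in / (√3·V_L·cosφ) = 167623 / (1.732 × 575 × 0.886) = 190 A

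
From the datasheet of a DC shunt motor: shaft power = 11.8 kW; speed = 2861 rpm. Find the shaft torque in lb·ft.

29 lb·ft

ω = 2π × 2861/60 = 299.6 rad/s
τ = P/ω = 11800/299.6 = 39.39 N·m
In lb·ft: 39.39/1.356 = 29 lb·ft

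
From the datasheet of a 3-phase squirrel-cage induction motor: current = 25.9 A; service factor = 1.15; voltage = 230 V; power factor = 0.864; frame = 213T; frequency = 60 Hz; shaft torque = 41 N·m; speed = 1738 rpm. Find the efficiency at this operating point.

ω = 2π × 1738/60 = 182 rad/s; P_out = τω = 41 × 182 = 7462 W
P_in = √3·V_L·I_L·cosφ = 1.732 × 230 × 25.9 × 0.864 = 8914 W
η = P_out / P_in = 7462 / 8914 = 0.837 = 83.7%

83.7 %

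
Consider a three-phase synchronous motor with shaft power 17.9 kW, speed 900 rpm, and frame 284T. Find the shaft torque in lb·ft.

ω = 2π × 900/60 = 94.25 rad/s
τ = P/ω = 17900/94.25 = 189.9 N·m
In lb·ft: 189.9/1.356 = 140 lb·ft

140 lb·ft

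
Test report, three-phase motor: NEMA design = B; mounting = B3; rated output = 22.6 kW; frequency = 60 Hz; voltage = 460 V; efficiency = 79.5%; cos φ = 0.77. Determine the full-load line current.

46.3 A

P_out = 22.6 kW = 22600 W
P_in = P_out / η = 22600 / 0.795 = 28428 W
I_L = P_in / (√3·V_L·cosφ) = 28428 / (1.732 × 460 × 0.77) = 46.3 A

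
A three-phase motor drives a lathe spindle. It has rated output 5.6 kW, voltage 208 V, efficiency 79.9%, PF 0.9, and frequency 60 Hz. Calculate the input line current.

21.6 A

P_out = 5.6 kW = 5600 W
P_in = P_out / η = 5600 / 0.799 = 7009 W
I_L = P_in / (√3·V_L·cosφ) = 7009 / (1.732 × 208 × 0.9) = 21.6 A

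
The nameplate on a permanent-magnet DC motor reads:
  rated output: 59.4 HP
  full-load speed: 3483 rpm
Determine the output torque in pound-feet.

P_out = 59.4 × 746 = 44312 W
ω = 2π × 3483/60 = 364.7 rad/s
τ = P_out/ω = 44312/364.7 = 121.5 N·m
In lb·ft: 121.5/1.356 = 89.6 lb·ft

89.6 lb·ft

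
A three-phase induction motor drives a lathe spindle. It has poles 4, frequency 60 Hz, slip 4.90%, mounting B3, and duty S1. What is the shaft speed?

n_s = 120f/p = 120×60/4 = 1800 rpm
n = n_s(1 − s) = 1800 × (1 − 0.049) = 1712 rpm

1712 rpm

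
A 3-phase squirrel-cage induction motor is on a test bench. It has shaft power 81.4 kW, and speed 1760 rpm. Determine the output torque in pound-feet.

326 lb·ft

ω = 2π × 1760/60 = 184.3 rad/s
τ = P/ω = 81400/184.3 = 441.7 N·m
In lb·ft: 441.7/1.356 = 326 lb·ft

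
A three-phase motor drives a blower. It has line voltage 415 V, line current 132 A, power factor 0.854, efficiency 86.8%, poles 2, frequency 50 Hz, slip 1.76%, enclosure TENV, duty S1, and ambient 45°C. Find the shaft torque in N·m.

228 N·m

P_in = √3·V·I·cosφ = 1.732 × 415 × 132 × 0.854 = 81027 W
P_out = η·P_in = 0.868 × 81027 = 70331 W
n_s = 120×50/2 = 3000 rpm; n = 3000×(1−0.0176) = 2947 rpm
ω = 2π×2947/60 = 308.6 rad/s
τ = P_out/ω = 70331/308.6 = 228 N·m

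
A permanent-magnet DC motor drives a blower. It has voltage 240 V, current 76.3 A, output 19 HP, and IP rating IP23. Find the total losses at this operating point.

P_in = V·I = 240×76.3 = 18312 W
P_out = 19×746 = 14174 W
Losses = P_in − P_out = 18312 − 14174 = 4138 W

4.14 kW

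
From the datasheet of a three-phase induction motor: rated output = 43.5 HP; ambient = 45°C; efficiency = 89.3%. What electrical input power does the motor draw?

P_out = 43.5 × 746 = 32451 W
P_in = P_out/η = 32451/0.893 = 36339 W = 36.3 kW

36.3 kW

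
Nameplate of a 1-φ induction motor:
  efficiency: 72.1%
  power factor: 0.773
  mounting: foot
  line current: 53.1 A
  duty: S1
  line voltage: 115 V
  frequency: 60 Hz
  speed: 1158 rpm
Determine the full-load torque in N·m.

28.1 N·m

P_in = V·I·cosφ = 115 × 53.1 × 0.773 = 4720 W
P_out = η·P_in = 0.721 × 4720 = 3403 W
n = 1158 rpm
ω = 2π×1158/60 = 121.3 rad/s
τ = P_out/ω = 3403/121.3 = 28.1 N·m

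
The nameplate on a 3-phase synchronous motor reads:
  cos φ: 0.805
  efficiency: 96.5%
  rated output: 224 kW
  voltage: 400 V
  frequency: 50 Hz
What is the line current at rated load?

P_out = 224 kW = 224000 W
P_in = P_out / η = 224000 / 0.965 = 232124 W
I_L = P_in / (√3·V_L·cosφ) = 232124 / (1.732 × 400 × 0.805) = 416 A

416 A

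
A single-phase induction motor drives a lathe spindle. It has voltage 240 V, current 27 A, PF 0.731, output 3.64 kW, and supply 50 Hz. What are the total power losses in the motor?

P_in = V·I·cosφ = 240×27×0.731 = 4737 W
P_out = 3640 W
Losses = P_in − P_out = 4737 − 3640 = 1097 W

1.1 kW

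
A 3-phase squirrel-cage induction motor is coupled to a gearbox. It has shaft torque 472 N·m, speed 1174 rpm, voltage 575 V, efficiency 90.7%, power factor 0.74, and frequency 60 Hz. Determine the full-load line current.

ω = 2π×1174/60 = 122.9 rad/s; P_out = τω = 472 × 122.9 = 58009 W
P_in = P_out / η = 58009 / 0.907 = 63957 W
I_L = P_in / (√3·V_L·cosφ) = 63957 / (1.732 × 575 × 0.74) = 86.8 A

86.8 A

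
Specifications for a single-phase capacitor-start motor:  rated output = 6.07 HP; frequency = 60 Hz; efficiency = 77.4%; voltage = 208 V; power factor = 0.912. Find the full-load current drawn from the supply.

30.8 A

P_out = 6.07 × 746 = 4528 W
P_in = P_out / η = 4528 / 0.774 = 5850 W
I = P_in / (V·cosφ) = 5850 / (208 × 0.912) = 30.8 A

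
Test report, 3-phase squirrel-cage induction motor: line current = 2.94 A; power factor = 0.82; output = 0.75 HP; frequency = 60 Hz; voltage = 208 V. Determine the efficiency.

64.4 %

P_out = 0.75 × 746 = 560 W
P_in = √3·V_L·I_L·cosφ = 1.732 × 208 × 2.94 × 0.82 = 869 W
η = P_out / P_in = 560 / 869 = 0.644 = 64.4%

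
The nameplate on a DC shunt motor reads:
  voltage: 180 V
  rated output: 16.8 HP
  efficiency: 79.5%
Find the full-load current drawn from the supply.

P_out = 16.8 × 746 = 12533 W
P_in = P_out / η = 12533 / 0.795 = 15765 W
I = P_in / V = 15765 / 180 = 87.6 A

87.6 A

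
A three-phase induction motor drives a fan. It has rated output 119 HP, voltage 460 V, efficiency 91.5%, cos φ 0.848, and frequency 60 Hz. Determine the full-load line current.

P_out = 119 × 746 = 88774 W
P_in = P_out / η = 88774 / 0.915 = 97021 W
I_L = P_in / (√3·V_L·cosφ) = 97021 / (1.732 × 460 × 0.848) = 144 A

144 A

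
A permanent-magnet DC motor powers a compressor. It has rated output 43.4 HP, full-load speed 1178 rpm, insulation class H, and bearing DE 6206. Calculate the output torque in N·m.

P_out = 43.4 × 746 = 32376 W
ω = 2π × 1178/60 = 123.4 rad/s
τ = P_out/ω = 32376/123.4 = 262 N·m

262 N·m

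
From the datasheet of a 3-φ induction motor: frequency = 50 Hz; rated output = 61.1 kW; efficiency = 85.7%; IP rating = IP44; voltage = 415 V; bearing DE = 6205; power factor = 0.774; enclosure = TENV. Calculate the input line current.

128 A

P_out = 61.1 kW = 61100 W
P_in = P_out / η = 61100 / 0.857 = 71295 W
I_L = P_in / (√3·V_L·cosφ) = 71295 / (1.732 × 415 × 0.774) = 128 A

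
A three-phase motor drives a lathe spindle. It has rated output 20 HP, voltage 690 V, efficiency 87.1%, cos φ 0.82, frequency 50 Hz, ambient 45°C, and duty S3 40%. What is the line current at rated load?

17.5 A

P_out = 20 × 746 = 14920 W
P_in = P_out / η = 14920 / 0.871 = 17130 W
I_L = P_in / (√3·V_L·cosφ) = 17130 / (1.732 × 690 × 0.82) = 17.5 A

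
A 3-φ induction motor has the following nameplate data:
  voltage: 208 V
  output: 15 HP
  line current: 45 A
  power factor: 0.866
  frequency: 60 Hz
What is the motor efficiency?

79.7 %

P_out = 15 × 746 = 11190 W
P_in = √3·V_L·I_L·cosφ = 1.732 × 208 × 45 × 0.866 = 14039 W
η = P_out / P_in = 11190 / 14039 = 0.797 = 79.7%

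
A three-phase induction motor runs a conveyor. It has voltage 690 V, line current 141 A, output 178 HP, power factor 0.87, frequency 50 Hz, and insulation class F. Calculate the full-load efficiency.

90.6 %

P_out = 178 × 746 = 132788 W
P_in = √3·V_L·I_L·cosφ = 1.732 × 690 × 141 × 0.87 = 146600 W
η = P_out / P_in = 132788 / 146600 = 0.906 = 90.6%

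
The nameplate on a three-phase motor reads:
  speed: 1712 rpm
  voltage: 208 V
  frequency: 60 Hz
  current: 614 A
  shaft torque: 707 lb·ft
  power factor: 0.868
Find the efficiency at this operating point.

89.5 %

τ = 707 lb·ft × 1.356 = 958.7 N·m
ω = 2π × 1712/60 = 179.3 rad/s; P_out = τω = 958.7 × 179.3 = 171895 W
P_in = √3·V_L·I_L·cosφ = 1.732 × 208 × 614 × 0.868 = 191999 W
η = P_out / P_in = 171895 / 191999 = 0.895 = 89.5%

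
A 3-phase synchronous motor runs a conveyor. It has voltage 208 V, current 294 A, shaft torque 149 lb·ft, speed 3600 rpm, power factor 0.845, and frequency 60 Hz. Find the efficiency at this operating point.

85.1 %

τ = 149 lb·ft × 1.356 = 202 N·m
ω = 2π × 3600/60 = 377 rad/s; P_out = τω = 202 × 377 = 76154 W
P_in = √3·V_L·I_L·cosφ = 1.732 × 208 × 294 × 0.845 = 89498 W
η = P_out / P_in = 76154 / 89498 = 0.851 = 85.1%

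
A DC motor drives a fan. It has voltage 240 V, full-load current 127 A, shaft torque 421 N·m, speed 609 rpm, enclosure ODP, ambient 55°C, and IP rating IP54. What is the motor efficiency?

88.1 %

ω = 2π × 609/60 = 63.77 rad/s; P_out = τω = 421 × 63.77 = 26847 W
P_in = V·I = 240 × 127 = 30480 W
η = P_out / P_in = 26847 / 30480 = 0.881 = 88.1%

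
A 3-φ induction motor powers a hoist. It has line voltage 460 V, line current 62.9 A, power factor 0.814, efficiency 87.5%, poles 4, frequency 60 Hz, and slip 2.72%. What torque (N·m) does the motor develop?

195 N·m

P_in = √3·V·I·cosφ = 1.732 × 460 × 62.9 × 0.814 = 40793 W
P_out = η·P_in = 0.875 × 40793 = 35694 W
n_s = 120×60/4 = 1800 rpm; n = 1800×(1−0.0272) = 1751 rpm
ω = 2π×1751/60 = 183.4 rad/s
τ = P_out/ω = 35694/183.4 = 195 N·m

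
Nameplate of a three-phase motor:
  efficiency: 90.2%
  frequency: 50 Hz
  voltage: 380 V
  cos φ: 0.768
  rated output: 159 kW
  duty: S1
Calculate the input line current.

349 A

P_out = 159 kW = 159000 W
P_in = P_out / η = 159000 / 0.902 = 176275 W
I_L = P_in / (√3·V_L·cosφ) = 176275 / (1.732 × 380 × 0.768) = 349 A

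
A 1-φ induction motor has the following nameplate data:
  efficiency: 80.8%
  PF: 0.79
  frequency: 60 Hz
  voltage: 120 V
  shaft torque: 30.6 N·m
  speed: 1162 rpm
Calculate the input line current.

48.6 A

ω = 2π×1162/60 = 121.7 rad/s; P_out = τω = 30.6 × 121.7 = 3724 W
P_in = P_out / η = 3724 / 0.808 = 4609 W
I = P_in / (V·cosφ) = 4609 / (120 × 0.79) = 48.6 A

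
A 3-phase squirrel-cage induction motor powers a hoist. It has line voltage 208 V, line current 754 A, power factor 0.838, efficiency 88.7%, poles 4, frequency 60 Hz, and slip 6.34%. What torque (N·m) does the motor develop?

1140 N·m

P_in = √3·V·I·cosφ = 1.732 × 208 × 754 × 0.838 = 227628 W
P_out = η·P_in = 0.887 × 227628 = 201906 W
n_s = 120×60/4 = 1800 rpm; n = 1800×(1−0.0634) = 1686 rpm
ω = 2π×1686/60 = 176.6 rad/s
τ = P_out/ω = 201906/176.6 = 1140 N·m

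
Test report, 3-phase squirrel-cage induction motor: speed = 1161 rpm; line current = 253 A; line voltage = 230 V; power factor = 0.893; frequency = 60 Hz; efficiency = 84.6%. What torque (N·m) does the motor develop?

626 N·m

P_in = √3·V·I·cosφ = 1.732 × 230 × 253 × 0.893 = 90001 W
P_out = η·P_in = 0.846 × 90001 = 76141 W
n = 1161 rpm
ω = 2π×1161/60 = 121.6 rad/s
τ = P_out/ω = 76141/121.6 = 626 N·m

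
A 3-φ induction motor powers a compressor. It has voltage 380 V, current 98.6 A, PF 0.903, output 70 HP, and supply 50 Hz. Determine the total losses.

P_in = √3·V·I·cosφ = 1.732×380×98.6×0.903 = 58600 W
P_out = 70×746 = 52220 W
Losses = P_in − P_out = 58600 − 52220 = 6380 W

6380 W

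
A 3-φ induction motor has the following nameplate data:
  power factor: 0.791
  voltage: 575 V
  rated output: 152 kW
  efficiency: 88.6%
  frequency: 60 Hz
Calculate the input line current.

218 A

P_out = 152 kW = 152000 W
P_in = P_out / η = 152000 / 0.886 = 171558 W
I_L = P_in / (√3·V_L·cosφ) = 171558 / (1.732 × 575 × 0.791) = 218 A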